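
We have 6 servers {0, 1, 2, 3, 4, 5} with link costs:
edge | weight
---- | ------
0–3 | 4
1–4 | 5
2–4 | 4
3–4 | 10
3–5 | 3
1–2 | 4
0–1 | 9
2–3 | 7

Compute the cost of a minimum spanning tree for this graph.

Kruskal: consider edges lightest-first.
3–5 (3): add. Components now {0} {1} {2} {3,5} {4}
0–3 (4): add. Components now {0,3,5} {1} {2} {4}
1–2 (4): add. Components now {0,3,5} {1,2} {4}
2–4 (4): add. Components now {0,3,5} {1,2,4}
1–4 (5): skip — 1 and 4 already connected.
2–3 (7): add. Components now {0,1,2,3,4,5}
MST edges: 3–5, 0–3, 1–2, 2–4, 2–3; total weight 3+4+4+4+7 = 22.

22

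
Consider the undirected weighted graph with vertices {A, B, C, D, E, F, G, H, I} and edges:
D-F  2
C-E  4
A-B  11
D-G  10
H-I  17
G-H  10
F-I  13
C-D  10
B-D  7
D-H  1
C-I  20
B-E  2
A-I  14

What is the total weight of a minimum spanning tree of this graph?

50

Prim's algorithm from H:
Step 1: frontier [D-H 1, G-H 10, H-I 17] → take D-H (1); add D.
Step 2: frontier [D-F 2, B-D 7, C-D 10, D-G 10, G-H 10, H-I 17] → take D-F (2); add F.
Step 3: frontier [B-D 7, C-D 10, D-G 10, F-I 13, G-H 10, H-I 17] → take B-D (7); add B.
Step 4: frontier [B-E 2, A-B 11, C-D 10, D-G 10, F-I 13, G-H 10, H-I 17] → take B-E (2); add E.
Step 5: frontier [A-B 11, C-D 10, D-G 10, C-E 4, F-I 13, G-H 10, H-I 17] → take C-E (4); add C.
Step 6: frontier [A-B 11, C-I 20, D-G 10, F-I 13, G-H 10, H-I 17] → take D-G (10); add G.
Step 7: frontier [A-B 11, C-I 20, F-I 13, H-I 17] → take A-B (11); add A.
Step 8: frontier [A-I 14, C-I 20, F-I 13, H-I 17] → take F-I (13); add I.
MST edges: D-H, D-F, B-D, B-E, C-E, D-G, A-B, F-I; total weight 1+2+7+2+4+10+11+13 = 50.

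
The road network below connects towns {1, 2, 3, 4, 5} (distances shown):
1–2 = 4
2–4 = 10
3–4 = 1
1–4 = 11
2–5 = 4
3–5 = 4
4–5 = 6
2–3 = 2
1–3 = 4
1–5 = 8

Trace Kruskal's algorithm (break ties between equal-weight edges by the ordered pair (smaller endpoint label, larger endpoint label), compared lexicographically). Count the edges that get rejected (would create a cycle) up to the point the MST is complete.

1

Sort edges by weight, then run Kruskal:
3–4 (1): add. Components now {1} {2} {3,4} {5}
2–3 (2): add. Components now {1} {2,3,4} {5}
1–2 (4): add. Components now {1,2,3,4} {5}
1–3 (4): skip — 1 and 3 already connected.
2–5 (4): add. Components now {1,2,3,4,5}
Edges rejected before the tree was complete: 1.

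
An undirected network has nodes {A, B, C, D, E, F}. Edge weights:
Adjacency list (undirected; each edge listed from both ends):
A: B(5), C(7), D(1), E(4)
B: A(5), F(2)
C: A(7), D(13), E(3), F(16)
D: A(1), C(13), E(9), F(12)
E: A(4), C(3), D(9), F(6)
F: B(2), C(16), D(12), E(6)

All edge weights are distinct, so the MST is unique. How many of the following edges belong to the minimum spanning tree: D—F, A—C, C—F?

0

Sort edges by weight, then run Kruskal:
A—D (1): add. Components now {A,D} {B} {C} {E} {F}
B—F (2): add. Components now {A,D} {B,F} {C} {E}
C—E (3): add. Components now {A,D} {B,F} {C,E}
A—E (4): add. Components now {A,C,D,E} {B,F}
A—B (5): add. Components now {A,B,C,D,E,F}
MST edge set: {A—D, B—F, C—E, A—E, A—B}.
Of the listed edges, {} are in the MST → 0.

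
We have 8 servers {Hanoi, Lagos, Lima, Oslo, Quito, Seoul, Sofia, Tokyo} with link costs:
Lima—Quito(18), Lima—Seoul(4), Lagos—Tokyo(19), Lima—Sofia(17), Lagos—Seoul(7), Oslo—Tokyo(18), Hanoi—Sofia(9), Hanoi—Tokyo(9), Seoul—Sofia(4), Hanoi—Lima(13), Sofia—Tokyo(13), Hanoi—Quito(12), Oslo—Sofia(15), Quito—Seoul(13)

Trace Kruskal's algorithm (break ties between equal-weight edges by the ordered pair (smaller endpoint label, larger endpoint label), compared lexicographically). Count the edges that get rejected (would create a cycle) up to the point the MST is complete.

3

Kruskal's algorithm — process edges by increasing weight (ties by edge label):
Lima—Seoul (4): add — endpoints in different components.
Seoul—Sofia (4): add — endpoints in different components.
Lagos—Seoul (7): add — endpoints in different components.
Hanoi—Sofia (9): add — endpoints in different components.
Hanoi—Tokyo (9): add — endpoints in different components.
Hanoi—Quito (12): add — endpoints in different components.
Hanoi—Lima (13): skip — Hanoi and Lima already connected.
Quito—Seoul (13): skip — Quito and Seoul already connected.
Sofia—Tokyo (13): skip — Tokyo and Sofia already connected.
Oslo—Sofia (15): add — endpoints in different components.
Edges rejected before the tree was complete: 3.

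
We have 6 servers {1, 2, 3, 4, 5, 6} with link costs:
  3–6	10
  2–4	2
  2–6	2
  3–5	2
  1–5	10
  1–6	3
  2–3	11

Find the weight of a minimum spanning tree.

19

Prim's algorithm from 6:
Step 1: cheapest edge leaving the tree is 2–6 (2); add 2.
Step 2: cheapest edge leaving the tree is 2–4 (2); add 4.
Step 3: cheapest edge leaving the tree is 1–6 (3); add 1.
Step 4: cheapest edge leaving the tree is 3–6 (10); add 3.
Step 5: cheapest edge leaving the tree is 3–5 (2); add 5.
MST edges: 2–6, 2–4, 1–6, 3–6, 3–5; total weight 2+2+3+10+2 = 19.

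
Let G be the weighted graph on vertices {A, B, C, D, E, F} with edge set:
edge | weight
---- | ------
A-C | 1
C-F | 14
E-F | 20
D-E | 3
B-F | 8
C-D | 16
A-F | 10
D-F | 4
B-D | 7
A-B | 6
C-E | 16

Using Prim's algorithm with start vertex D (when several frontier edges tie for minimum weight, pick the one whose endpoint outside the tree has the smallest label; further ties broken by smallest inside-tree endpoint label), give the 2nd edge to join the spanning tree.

Grow the tree from D using Prim:
Step 1: frontier [D-E 3, D-F 4, B-D 7, C-D 16] → take D-E (3); add E.
Step 2: frontier [D-F 4, B-D 7, C-D 16, C-E 16, E-F 20] → take D-F (4); add F.
Step 3: frontier [B-D 7, C-D 16, C-E 16, B-F 8, A-F 10, C-F 14] → take B-D (7); add B.
Step 4: frontier [A-B 6, C-D 16, C-E 16, A-F 10, C-F 14] → take A-B (6); add A.
Step 5: frontier [A-C 1, C-D 16, C-E 16, C-F 14] → take A-C (1); add C.
The 2nd edge added is D-F.

D-F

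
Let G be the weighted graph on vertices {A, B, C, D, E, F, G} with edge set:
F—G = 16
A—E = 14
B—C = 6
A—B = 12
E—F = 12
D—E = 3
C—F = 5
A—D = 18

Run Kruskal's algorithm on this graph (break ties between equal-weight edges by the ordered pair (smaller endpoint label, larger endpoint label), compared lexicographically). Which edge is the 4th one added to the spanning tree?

A-B

Sort edges by weight, then run Kruskal:
D—E (3): add. Components now {A} {B} {C} {D,E} {F} {G}
C—F (5): add. Components now {A} {B} {C,F} {D,E} {G}
B—C (6): add. Components now {A} {B,C,F} {D,E} {G}
A—B (12): add. Components now {A,B,C,F} {D,E} {G}
E—F (12): add. Components now {A,B,C,D,E,F} {G}
A—E (14): skip — A and E already connected.
F—G (16): add. Components now {A,B,C,D,E,F,G}
The 4th edge added is A—B.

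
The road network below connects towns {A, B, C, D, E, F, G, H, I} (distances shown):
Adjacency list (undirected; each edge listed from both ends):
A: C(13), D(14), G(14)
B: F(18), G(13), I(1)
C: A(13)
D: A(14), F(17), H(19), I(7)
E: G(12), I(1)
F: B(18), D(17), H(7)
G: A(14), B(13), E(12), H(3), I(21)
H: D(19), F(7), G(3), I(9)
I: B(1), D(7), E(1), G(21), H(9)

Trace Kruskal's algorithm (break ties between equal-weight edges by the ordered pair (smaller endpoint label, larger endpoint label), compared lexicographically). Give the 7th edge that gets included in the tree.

Kruskal: consider edges lightest-first.
B I (1): add — endpoints in different components.
E I (1): add — endpoints in different components.
G H (3): add — endpoints in different components.
D I (7): add — endpoints in different components.
F H (7): add — endpoints in different components.
H I (9): add — endpoints in different components.
E G (12): skip — E and G already connected.
A C (13): add — endpoints in different components.
B G (13): skip — B and G already connected.
A D (14): add — endpoints in different components.
The 7th edge added is A C.

A-C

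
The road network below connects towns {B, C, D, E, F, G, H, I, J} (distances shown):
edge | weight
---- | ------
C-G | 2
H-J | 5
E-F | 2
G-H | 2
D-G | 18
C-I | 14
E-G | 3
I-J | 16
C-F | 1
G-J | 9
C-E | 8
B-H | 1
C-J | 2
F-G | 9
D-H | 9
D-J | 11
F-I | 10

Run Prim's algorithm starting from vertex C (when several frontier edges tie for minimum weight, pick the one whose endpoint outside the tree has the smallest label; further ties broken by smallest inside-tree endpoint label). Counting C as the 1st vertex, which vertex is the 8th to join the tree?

D

Prim, starting at C.
Step 1: cheapest edge leaving the tree is C-F (1); add F.
Step 2: cheapest edge leaving the tree is E-F (2); add E.
Step 3: cheapest edge leaving the tree is C-G (2); add G.
Step 4: cheapest edge leaving the tree is G-H (2); add H.
Step 5: cheapest edge leaving the tree is B-H (1); add B.
Step 6: cheapest edge leaving the tree is C-J (2); add J.
Step 7: cheapest edge leaving the tree is D-H (9); add D.
Step 8: cheapest edge leaving the tree is F-I (10); add I.
Vertex order: C, F, E, G, H, B, J, D, I. The 8th vertex is D.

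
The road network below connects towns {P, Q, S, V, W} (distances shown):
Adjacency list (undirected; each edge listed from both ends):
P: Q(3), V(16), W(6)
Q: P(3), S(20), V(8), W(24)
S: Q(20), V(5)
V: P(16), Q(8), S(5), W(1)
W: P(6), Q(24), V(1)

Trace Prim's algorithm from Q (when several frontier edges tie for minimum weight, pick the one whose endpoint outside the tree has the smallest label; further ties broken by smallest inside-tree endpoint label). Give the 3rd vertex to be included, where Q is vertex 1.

Prim, starting at Q.
Step 1: cheapest edge leaving the tree is P—Q (3); add P.
Step 2: cheapest edge leaving the tree is P—W (6); add W.
Step 3: cheapest edge leaving the tree is V—W (1); add V.
Step 4: cheapest edge leaving the tree is S—V (5); add S.
Vertex order: Q, P, W, V, S. The 3rd vertex is W.

W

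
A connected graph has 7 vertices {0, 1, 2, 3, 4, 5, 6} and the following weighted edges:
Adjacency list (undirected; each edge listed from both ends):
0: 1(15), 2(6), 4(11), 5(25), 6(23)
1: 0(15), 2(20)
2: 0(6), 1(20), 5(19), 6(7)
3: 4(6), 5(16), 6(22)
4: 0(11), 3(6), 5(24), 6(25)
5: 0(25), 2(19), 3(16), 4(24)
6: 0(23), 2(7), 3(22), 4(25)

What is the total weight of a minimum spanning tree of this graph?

61

Kruskal: consider edges lightest-first.
0–2 (6): add. Components now {0,2} {1} {3} {4} {5} {6}
3–4 (6): add. Components now {0,2} {1} {3,4} {5} {6}
2–6 (7): add. Components now {0,2,6} {1} {3,4} {5}
0–4 (11): add. Components now {0,2,3,4,6} {1} {5}
0–1 (15): add. Components now {0,1,2,3,4,6} {5}
3–5 (16): add. Components now {0,1,2,3,4,5,6}
MST edges: 0–2, 3–4, 2–6, 0–4, 0–1, 3–5; total weight 6+6+7+11+15+16 = 61.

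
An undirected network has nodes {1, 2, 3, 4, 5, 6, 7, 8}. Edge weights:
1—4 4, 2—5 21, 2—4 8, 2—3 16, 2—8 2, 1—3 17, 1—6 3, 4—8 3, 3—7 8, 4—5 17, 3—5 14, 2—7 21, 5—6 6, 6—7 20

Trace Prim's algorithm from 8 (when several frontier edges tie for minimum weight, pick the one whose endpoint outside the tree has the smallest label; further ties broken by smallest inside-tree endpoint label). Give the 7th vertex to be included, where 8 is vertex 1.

Prim, starting at 8.
Step 1: cheapest edge leaving the tree is 2—8 (2); add 2.
Step 2: cheapest edge leaving the tree is 4—8 (3); add 4.
Step 3: cheapest edge leaving the tree is 1—4 (4); add 1.
Step 4: cheapest edge leaving the tree is 1—6 (3); add 6.
Step 5: cheapest edge leaving the tree is 5—6 (6); add 5.
Step 6: cheapest edge leaving the tree is 3—5 (14); add 3.
Step 7: cheapest edge leaving the tree is 3—7 (8); add 7.
Vertex order: 8, 2, 4, 1, 6, 5, 3, 7. The 7th vertex is 3.

3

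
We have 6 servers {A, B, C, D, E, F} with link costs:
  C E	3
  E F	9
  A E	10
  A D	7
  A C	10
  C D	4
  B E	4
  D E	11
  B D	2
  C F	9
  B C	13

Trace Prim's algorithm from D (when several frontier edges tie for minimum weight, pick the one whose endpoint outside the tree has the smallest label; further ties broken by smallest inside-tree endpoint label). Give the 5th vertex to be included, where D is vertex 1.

A

Prim, starting at D.
Step 1: cheapest edge leaving the tree is B D (2); add B.
Step 2: cheapest edge leaving the tree is C D (4); add C.
Step 3: cheapest edge leaving the tree is C E (3); add E.
Step 4: cheapest edge leaving the tree is A D (7); add A.
Step 5: cheapest edge leaving the tree is C F (9); add F.
Vertex order: D, B, C, E, A, F. The 5th vertex is A.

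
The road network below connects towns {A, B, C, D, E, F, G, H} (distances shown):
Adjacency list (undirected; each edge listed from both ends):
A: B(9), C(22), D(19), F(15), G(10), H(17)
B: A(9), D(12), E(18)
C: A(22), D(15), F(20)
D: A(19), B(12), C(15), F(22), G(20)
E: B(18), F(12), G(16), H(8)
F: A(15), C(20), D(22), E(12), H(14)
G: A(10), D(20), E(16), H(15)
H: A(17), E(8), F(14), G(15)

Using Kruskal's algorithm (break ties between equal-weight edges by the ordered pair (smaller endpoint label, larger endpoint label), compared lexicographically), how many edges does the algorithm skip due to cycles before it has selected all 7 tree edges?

Kruskal's algorithm — process edges by increasing weight (ties by edge label):
E-H (8): add — endpoints in different components.
A-B (9): add — endpoints in different components.
A-G (10): add — endpoints in different components.
B-D (12): add — endpoints in different components.
E-F (12): add — endpoints in different components.
F-H (14): skip — F and H already connected.
A-F (15): add — endpoints in different components.
C-D (15): add — endpoints in different components.
Edges rejected before the tree was complete: 1.

1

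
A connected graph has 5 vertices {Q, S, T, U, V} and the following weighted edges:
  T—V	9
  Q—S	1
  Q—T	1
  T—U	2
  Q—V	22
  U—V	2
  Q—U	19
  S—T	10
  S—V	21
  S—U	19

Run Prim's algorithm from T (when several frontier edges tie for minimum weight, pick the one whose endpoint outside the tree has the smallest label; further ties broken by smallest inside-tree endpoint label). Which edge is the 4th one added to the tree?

U-V

Prim's algorithm from T:
Step 1: frontier [Q—T 1, T—U 2, T—V 9, S—T 10] → take Q—T (1); add Q.
Step 2: frontier [Q—S 1, Q—U 19, Q—V 22, T—U 2, T—V 9, S—T 10] → take Q—S (1); add S.
Step 3: frontier [Q—U 19, Q—V 22, S—U 19, S—V 21, T—U 2, T—V 9] → take T—U (2); add U.
Step 4: frontier [Q—V 22, S—V 21, T—V 9, U—V 2] → take U—V (2); add V.
The 4th edge added is U—V.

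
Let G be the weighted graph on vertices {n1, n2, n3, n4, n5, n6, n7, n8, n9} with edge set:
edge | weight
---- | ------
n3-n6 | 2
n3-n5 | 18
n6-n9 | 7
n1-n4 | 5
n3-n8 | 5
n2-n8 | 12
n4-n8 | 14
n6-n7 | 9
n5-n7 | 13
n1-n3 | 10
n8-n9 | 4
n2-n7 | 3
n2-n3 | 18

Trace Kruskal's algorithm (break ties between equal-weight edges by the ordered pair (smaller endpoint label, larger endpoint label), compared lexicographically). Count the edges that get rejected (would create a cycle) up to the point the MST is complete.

Kruskal: consider edges lightest-first.
n3-n6 (2): add — endpoints in different components.
n2-n7 (3): add — endpoints in different components.
n8-n9 (4): add — endpoints in different components.
n1-n4 (5): add — endpoints in different components.
n3-n8 (5): add — endpoints in different components.
n6-n9 (7): skip — n6 and n9 already connected.
n6-n7 (9): add — endpoints in different components.
n1-n3 (10): add — endpoints in different components.
n2-n8 (12): skip — n8 and n2 already connected.
n5-n7 (13): add — endpoints in different components.
Edges rejected before the tree was complete: 2.

2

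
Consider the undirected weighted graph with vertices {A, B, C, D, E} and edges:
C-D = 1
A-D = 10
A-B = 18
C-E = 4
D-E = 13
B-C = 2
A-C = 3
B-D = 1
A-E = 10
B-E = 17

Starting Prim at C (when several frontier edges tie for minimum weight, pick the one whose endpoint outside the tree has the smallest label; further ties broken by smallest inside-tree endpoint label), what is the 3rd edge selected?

Prim, starting at C.
Step 1: frontier [C-D 1, B-C 2, A-C 3, C-E 4] → take C-D (1); add D.
Step 2: frontier [B-C 2, A-C 3, C-E 4, B-D 1, A-D 10, D-E 13] → take B-D (1); add B.
Step 3: frontier [B-E 17, A-B 18, A-C 3, C-E 4, A-D 10, D-E 13] → take A-C (3); add A.
Step 4: frontier [A-E 10, B-E 17, C-E 4, D-E 13] → take C-E (4); add E.
The 3rd edge added is A-C.

A-C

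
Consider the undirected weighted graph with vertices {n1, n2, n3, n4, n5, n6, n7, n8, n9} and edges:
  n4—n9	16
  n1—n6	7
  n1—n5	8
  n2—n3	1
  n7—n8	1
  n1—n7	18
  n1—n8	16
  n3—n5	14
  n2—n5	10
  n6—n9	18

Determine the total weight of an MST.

77

Prim, starting at n5.
Step 1: frontier [n1—n5 8, n2—n5 10, n3—n5 14] → take n1—n5 (8); add n1.
Step 2: frontier [n1—n6 7, n1—n8 16, n1—n7 18, n2—n5 10, n3—n5 14] → take n1—n6 (7); add n6.
Step 3: frontier [n1—n8 16, n1—n7 18, n2—n5 10, n3—n5 14, n6—n9 18] → take n2—n5 (10); add n2.
Step 4: frontier [n1—n8 16, n1—n7 18, n2—n3 1, n3—n5 14, n6—n9 18] → take n2—n3 (1); add n3.
Step 5: frontier [n1—n8 16, n1—n7 18, n6—n9 18] → take n1—n8 (16); add n8.
Step 6: frontier [n1—n7 18, n6—n9 18, n7—n8 1] → take n7—n8 (1); add n7.
Step 7: frontier [n6—n9 18] → take n6—n9 (18); add n9.
Step 8: frontier [n4—n9 16] → take n4—n9 (16); add n4.
MST edges: n1—n5, n1—n6, n2—n5, n2—n3, n1—n8, n7—n8, n6—n9, n4—n9; total weight 8+7+10+1+16+1+18+16 = 77.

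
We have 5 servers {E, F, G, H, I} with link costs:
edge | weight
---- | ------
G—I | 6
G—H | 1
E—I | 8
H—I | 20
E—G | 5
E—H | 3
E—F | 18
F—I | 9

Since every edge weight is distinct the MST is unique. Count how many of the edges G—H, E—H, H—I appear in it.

2

Sort edges by weight, then run Kruskal:
G—H (1): add — endpoints in different components.
E—H (3): add — endpoints in different components.
E—G (5): skip — E and G already connected.
G—I (6): add — endpoints in different components.
E—I (8): skip — E and I already connected.
F—I (9): add — endpoints in different components.
MST edge set: {G—H, E—H, G—I, F—I}.
Of the listed edges, {G—H, E—H} are in the MST → 2.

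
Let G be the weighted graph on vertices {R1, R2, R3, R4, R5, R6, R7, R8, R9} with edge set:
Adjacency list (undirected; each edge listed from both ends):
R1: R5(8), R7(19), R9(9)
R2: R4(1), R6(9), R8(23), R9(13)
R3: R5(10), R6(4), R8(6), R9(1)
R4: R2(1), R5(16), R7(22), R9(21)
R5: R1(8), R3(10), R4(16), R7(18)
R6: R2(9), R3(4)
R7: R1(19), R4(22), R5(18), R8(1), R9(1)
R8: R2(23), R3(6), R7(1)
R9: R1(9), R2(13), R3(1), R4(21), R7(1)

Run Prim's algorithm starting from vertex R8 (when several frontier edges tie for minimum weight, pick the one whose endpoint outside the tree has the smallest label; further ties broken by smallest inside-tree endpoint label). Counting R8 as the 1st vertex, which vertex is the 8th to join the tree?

Grow the tree from R8 using Prim:
Step 1: cheapest edge leaving the tree is R7—R8 (1); add R7.
Step 2: cheapest edge leaving the tree is R7—R9 (1); add R9.
Step 3: cheapest edge leaving the tree is R3—R9 (1); add R3.
Step 4: cheapest edge leaving the tree is R3—R6 (4); add R6.
Step 5: cheapest edge leaving the tree is R1—R9 (9); add R1.
Step 6: cheapest edge leaving the tree is R1—R5 (8); add R5.
Step 7: cheapest edge leaving the tree is R2—R6 (9); add R2.
Step 8: cheapest edge leaving the tree is R2—R4 (1); add R4.
Vertex order: R8, R7, R9, R3, R6, R1, R5, R2, R4. The 8th vertex is R2.

R2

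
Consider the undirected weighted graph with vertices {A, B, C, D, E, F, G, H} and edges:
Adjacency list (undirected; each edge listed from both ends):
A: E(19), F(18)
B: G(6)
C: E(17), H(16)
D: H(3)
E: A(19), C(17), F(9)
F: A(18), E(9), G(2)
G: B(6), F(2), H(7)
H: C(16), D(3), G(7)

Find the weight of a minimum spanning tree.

61

Prim, starting at C.
Step 1: frontier [C-H 16, C-E 17] → take C-H (16); add H.
Step 2: frontier [C-E 17, D-H 3, G-H 7] → take D-H (3); add D.
Step 3: frontier [C-E 17, G-H 7] → take G-H (7); add G.
Step 4: frontier [C-E 17, F-G 2, B-G 6] → take F-G (2); add F.
Step 5: frontier [C-E 17, E-F 9, A-F 18, B-G 6] → take B-G (6); add B.
Step 6: frontier [C-E 17, E-F 9, A-F 18] → take E-F (9); add E.
Step 7: frontier [A-E 19, A-F 18] → take A-F (18); add A.
MST edges: C-H, D-H, G-H, F-G, B-G, E-F, A-F; total weight 16+3+7+2+6+9+18 = 61.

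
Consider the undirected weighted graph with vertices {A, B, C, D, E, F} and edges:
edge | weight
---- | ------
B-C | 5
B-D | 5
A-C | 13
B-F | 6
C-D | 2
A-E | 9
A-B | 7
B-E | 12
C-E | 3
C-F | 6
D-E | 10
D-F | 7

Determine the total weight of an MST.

Kruskal: consider edges lightest-first.
C-D (2): add — endpoints in different components.
C-E (3): add — endpoints in different components.
B-C (5): add — endpoints in different components.
B-D (5): skip — B and D already connected.
B-F (6): add — endpoints in different components.
C-F (6): skip — C and F already connected.
A-B (7): add — endpoints in different components.
MST edges: C-D, C-E, B-C, B-F, A-B; total weight 2+3+5+6+7 = 23.

23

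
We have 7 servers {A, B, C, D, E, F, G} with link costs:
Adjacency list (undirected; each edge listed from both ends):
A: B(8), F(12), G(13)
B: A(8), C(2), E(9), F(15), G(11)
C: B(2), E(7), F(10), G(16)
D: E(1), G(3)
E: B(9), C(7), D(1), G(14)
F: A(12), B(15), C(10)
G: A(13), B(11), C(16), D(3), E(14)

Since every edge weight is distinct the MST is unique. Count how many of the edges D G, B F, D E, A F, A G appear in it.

2

Kruskal's algorithm — process edges by increasing weight (ties by edge label):
D E (1): add — endpoints in different components.
B C (2): add — endpoints in different components.
D G (3): add — endpoints in different components.
C E (7): add — endpoints in different components.
A B (8): add — endpoints in different components.
B E (9): skip — B and E already connected.
C F (10): add — endpoints in different components.
MST edge set: {D E, B C, D G, C E, A B, C F}.
Of the listed edges, {D G, D E} are in the MST → 2.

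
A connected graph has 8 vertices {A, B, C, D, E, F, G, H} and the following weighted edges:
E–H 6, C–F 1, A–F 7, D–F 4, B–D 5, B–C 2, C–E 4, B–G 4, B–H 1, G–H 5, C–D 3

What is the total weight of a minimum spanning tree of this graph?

Sort edges by weight, then run Kruskal:
B–H (1): add — endpoints in different components.
C–F (1): add — endpoints in different components.
B–C (2): add — endpoints in different components.
C–D (3): add — endpoints in different components.
B–G (4): add — endpoints in different components.
C–E (4): add — endpoints in different components.
D–F (4): skip — D and F already connected.
B–D (5): skip — B and D already connected.
G–H (5): skip — G and H already connected.
E–H (6): skip — E and H already connected.
A–F (7): add — endpoints in different components.
MST edges: B–H, C–F, B–C, C–D, B–G, C–E, A–F; total weight 1+1+2+3+4+4+7 = 22.

22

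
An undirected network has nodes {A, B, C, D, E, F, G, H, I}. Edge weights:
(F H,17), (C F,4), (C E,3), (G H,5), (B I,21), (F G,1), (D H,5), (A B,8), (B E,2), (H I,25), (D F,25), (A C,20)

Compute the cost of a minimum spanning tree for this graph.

49

Grow the tree from C using Prim:
Step 1: frontier [C E 3, C F 4, A C 20] → take C E (3); add E.
Step 2: frontier [C F 4, A C 20, B E 2] → take B E (2); add B.
Step 3: frontier [A B 8, B I 21, C F 4, A C 20] → take C F (4); add F.
Step 4: frontier [A B 8, B I 21, A C 20, F G 1, F H 17, D F 25] → take F G (1); add G.
Step 5: frontier [A B 8, B I 21, A C 20, F H 17, D F 25, G H 5] → take G H (5); add H.
Step 6: frontier [A B 8, B I 21, A C 20, D F 25, D H 5, H I 25] → take D H (5); add D.
Step 7: frontier [A B 8, B I 21, A C 20, H I 25] → take A B (8); add A.
Step 8: frontier [B I 21, H I 25] → take B I (21); add I.
MST edges: C E, B E, C F, F G, G H, D H, A B, B I; total weight 3+2+4+1+5+5+8+21 = 49.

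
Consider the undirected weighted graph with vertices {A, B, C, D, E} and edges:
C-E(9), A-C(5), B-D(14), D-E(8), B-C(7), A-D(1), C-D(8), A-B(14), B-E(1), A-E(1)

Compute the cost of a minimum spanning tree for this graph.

8

Prim, starting at B.
Step 1: frontier [B-E 1, B-C 7, A-B 14, B-D 14] → take B-E (1); add E.
Step 2: frontier [B-C 7, A-B 14, B-D 14, A-E 1, D-E 8, C-E 9] → take A-E (1); add A.
Step 3: frontier [A-D 1, A-C 5, B-C 7, B-D 14, D-E 8, C-E 9] → take A-D (1); add D.
Step 4: frontier [A-C 5, B-C 7, C-D 8, C-E 9] → take A-C (5); add C.
MST edges: B-E, A-E, A-D, A-C; total weight 1+1+1+5 = 8.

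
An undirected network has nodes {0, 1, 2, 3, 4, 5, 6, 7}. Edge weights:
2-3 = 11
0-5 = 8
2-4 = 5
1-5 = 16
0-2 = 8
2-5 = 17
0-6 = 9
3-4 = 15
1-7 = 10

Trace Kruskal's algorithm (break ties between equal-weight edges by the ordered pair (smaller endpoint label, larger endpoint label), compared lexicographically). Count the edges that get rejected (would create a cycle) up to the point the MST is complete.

1

Sort edges by weight, then run Kruskal:
2-4 (5): add — endpoints in different components.
0-2 (8): add — endpoints in different components.
0-5 (8): add — endpoints in different components.
0-6 (9): add — endpoints in different components.
1-7 (10): add — endpoints in different components.
2-3 (11): add — endpoints in different components.
3-4 (15): skip — 3 and 4 already connected.
1-5 (16): add — endpoints in different components.
Edges rejected before the tree was complete: 1.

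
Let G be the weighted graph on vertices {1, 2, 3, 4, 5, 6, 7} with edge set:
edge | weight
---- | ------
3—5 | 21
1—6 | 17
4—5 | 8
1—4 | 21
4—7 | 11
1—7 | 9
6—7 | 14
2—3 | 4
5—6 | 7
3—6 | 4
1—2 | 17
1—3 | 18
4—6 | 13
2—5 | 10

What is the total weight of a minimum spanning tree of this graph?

Kruskal: consider edges lightest-first.
2—3 (4): add. Components now {1} {2,3} {4} {5} {6} {7}
3—6 (4): add. Components now {1} {2,3,6} {4} {5} {7}
5—6 (7): add. Components now {1} {2,3,5,6} {4} {7}
4—5 (8): add. Components now {1} {2,3,4,5,6} {7}
1—7 (9): add. Components now {1,7} {2,3,4,5,6}
2—5 (10): skip — 2 and 5 already connected.
4—7 (11): add. Components now {1,2,3,4,5,6,7}
MST edges: 2—3, 3—6, 5—6, 4—5, 1—7, 4—7; total weight 4+4+7+8+9+11 = 43.

43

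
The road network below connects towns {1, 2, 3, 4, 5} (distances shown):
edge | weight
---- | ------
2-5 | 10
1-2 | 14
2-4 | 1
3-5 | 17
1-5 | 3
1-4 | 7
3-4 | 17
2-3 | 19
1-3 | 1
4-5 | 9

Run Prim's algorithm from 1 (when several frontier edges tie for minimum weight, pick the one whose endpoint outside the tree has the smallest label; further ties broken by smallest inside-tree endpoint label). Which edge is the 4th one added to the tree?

2-4

Prim's algorithm from 1:
Step 1: frontier [1-3 1, 1-5 3, 1-4 7, 1-2 14] → take 1-3 (1); add 3.
Step 2: frontier [1-5 3, 1-4 7, 1-2 14, 3-4 17, 3-5 17, 2-3 19] → take 1-5 (3); add 5.
Step 3: frontier [1-4 7, 1-2 14, 3-4 17, 2-3 19, 4-5 9, 2-5 10] → take 1-4 (7); add 4.
Step 4: frontier [1-2 14, 2-3 19, 2-4 1, 2-5 10] → take 2-4 (1); add 2.
The 4th edge added is 2-4.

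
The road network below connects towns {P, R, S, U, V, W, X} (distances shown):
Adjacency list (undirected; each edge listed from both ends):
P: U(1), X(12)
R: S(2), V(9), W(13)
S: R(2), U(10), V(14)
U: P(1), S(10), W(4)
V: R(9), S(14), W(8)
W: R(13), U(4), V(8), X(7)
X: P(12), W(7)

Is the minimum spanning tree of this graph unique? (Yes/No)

Yes

Sort edges by weight, then run Kruskal:
P U (1): add. Components now {W} {V} {X} {P,U} {R} {S}
R S (2): add. Components now {W} {V} {X} {P,U} {R,S}
U W (4): add. Components now {P,U,W} {V} {X} {R,S}
W X (7): add. Components now {P,U,W,X} {V} {R,S}
V W (8): add. Components now {P,U,V,W,X} {R,S}
R V (9): add. Components now {P,R,S,U,V,W,X}
Every non-tree edge has weight strictly greater than the heaviest edge on the tree path between its endpoints, so the MST is unique.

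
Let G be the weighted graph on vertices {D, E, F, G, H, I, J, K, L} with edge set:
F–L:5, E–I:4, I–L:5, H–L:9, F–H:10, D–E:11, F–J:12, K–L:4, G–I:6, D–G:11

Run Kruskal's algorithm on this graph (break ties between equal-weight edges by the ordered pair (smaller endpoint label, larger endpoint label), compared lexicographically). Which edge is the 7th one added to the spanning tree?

Sort edges by weight, then run Kruskal:
E–I (4): add — endpoints in different components.
K–L (4): add — endpoints in different components.
F–L (5): add — endpoints in different components.
I–L (5): add — endpoints in different components.
G–I (6): add — endpoints in different components.
H–L (9): add — endpoints in different components.
F–H (10): skip — F and H already connected.
D–E (11): add — endpoints in different components.
D–G (11): skip — D and G already connected.
F–J (12): add — endpoints in different components.
The 7th edge added is D–E.

D-E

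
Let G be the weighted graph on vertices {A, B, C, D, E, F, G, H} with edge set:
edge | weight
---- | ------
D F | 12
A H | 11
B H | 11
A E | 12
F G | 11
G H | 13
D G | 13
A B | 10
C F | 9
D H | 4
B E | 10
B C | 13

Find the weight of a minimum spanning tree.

67

Prim, starting at G.
Step 1: cheapest edge leaving the tree is F G (11); add F.
Step 2: cheapest edge leaving the tree is C F (9); add C.
Step 3: cheapest edge leaving the tree is D F (12); add D.
Step 4: cheapest edge leaving the tree is D H (4); add H.
Step 5: cheapest edge leaving the tree is A H (11); add A.
Step 6: cheapest edge leaving the tree is A B (10); add B.
Step 7: cheapest edge leaving the tree is B E (10); add E.
MST edges: F G, C F, D F, D H, A H, A B, B E; total weight 11+9+12+4+11+10+10 = 67.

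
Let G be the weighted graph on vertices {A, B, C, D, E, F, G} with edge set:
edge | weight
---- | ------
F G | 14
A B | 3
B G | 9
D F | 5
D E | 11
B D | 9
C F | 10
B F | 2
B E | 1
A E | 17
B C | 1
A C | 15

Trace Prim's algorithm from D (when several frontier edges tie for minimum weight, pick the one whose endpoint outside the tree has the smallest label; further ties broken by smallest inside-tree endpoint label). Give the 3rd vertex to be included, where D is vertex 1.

Prim's algorithm from D:
Step 1: frontier [D F 5, B D 9, D E 11] → take D F (5); add F.
Step 2: frontier [B D 9, D E 11, B F 2, C F 10, F G 14] → take B F (2); add B.
Step 3: frontier [B C 1, B E 1, A B 3, B G 9, D E 11, C F 10, F G 14] → take B C (1); add C.
Step 4: frontier [B E 1, A B 3, B G 9, A C 15, D E 11, F G 14] → take B E (1); add E.
Step 5: frontier [A B 3, B G 9, A C 15, A E 17, F G 14] → take A B (3); add A.
Step 6: frontier [B G 9, F G 14] → take B G (9); add G.
Vertex order: D, F, B, C, E, A, G. The 3rd vertex is B.

B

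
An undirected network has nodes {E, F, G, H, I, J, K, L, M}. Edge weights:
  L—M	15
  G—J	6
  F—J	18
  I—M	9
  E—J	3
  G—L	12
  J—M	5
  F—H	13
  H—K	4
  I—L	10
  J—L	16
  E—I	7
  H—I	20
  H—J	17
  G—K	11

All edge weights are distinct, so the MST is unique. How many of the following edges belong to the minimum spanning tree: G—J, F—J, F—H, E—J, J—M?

Sort edges by weight, then run Kruskal:
E—J (3): add — endpoints in different components.
H—K (4): add — endpoints in different components.
J—M (5): add — endpoints in different components.
G—J (6): add — endpoints in different components.
E—I (7): add — endpoints in different components.
I—M (9): skip — I and M already connected.
I—L (10): add — endpoints in different components.
G—K (11): add — endpoints in different components.
G—L (12): skip — G and L already connected.
F—H (13): add — endpoints in different components.
MST edge set: {E—J, H—K, J—M, G—J, E—I, I—L, G—K, F—H}.
Of the listed edges, {G—J, F—H, E—J, J—M} are in the MST → 4.

4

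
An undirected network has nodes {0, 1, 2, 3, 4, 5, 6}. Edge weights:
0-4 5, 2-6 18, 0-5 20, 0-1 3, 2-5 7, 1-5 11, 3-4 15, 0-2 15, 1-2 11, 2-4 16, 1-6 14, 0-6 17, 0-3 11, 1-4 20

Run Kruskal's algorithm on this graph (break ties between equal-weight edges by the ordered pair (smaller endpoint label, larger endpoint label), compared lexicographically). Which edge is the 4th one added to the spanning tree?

0-3

Sort edges by weight, then run Kruskal:
0-1 (3): add. Components now {0,1} {2} {3} {4} {5} {6}
0-4 (5): add. Components now {0,1,4} {2} {3} {5} {6}
2-5 (7): add. Components now {0,1,4} {2,5} {3} {6}
0-3 (11): add. Components now {0,1,3,4} {2,5} {6}
1-2 (11): add. Components now {0,1,2,3,4,5} {6}
1-5 (11): skip — 1 and 5 already connected.
1-6 (14): add. Components now {0,1,2,3,4,5,6}
The 4th edge added is 0-3.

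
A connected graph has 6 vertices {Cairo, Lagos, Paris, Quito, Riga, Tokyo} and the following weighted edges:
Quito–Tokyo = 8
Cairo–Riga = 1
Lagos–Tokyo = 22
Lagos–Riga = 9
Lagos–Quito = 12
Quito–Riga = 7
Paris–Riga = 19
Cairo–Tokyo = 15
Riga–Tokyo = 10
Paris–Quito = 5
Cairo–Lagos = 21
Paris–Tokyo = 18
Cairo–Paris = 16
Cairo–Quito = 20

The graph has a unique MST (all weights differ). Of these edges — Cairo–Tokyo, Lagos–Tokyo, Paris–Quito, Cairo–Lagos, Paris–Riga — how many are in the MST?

1

Kruskal's algorithm — process edges by increasing weight (ties by edge label):
Cairo–Riga (1): add — endpoints in different components.
Paris–Quito (5): add — endpoints in different components.
Quito–Riga (7): add — endpoints in different components.
Quito–Tokyo (8): add — endpoints in different components.
Lagos–Riga (9): add — endpoints in different components.
MST edge set: {Cairo–Riga, Paris–Quito, Quito–Riga, Quito–Tokyo, Lagos–Riga}.
Of the listed edges, {Paris–Quito} are in the MST → 1.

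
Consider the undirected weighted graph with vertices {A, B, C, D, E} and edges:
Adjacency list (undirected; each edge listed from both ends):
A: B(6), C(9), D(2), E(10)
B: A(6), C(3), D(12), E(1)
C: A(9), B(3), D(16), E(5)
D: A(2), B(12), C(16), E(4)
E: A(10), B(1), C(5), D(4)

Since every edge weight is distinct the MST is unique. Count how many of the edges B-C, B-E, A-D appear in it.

3

Kruskal: consider edges lightest-first.
B-E (1): add. Components now {A} {B,E} {C} {D}
A-D (2): add. Components now {A,D} {B,E} {C}
B-C (3): add. Components now {A,D} {B,C,E}
D-E (4): add. Components now {A,B,C,D,E}
MST edge set: {B-E, A-D, B-C, D-E}.
Of the listed edges, {B-C, B-E, A-D} are in the MST → 3.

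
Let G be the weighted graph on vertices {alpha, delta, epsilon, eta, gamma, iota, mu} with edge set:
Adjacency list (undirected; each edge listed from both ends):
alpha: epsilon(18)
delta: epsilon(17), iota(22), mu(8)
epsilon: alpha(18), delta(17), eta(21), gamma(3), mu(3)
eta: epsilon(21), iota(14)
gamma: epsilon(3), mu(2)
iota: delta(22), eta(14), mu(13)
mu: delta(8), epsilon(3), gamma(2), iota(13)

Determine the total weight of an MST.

Kruskal's algorithm — process edges by increasing weight (ties by edge label):
gamma mu (2): add. Components now {delta} {eta} {gamma,mu} {epsilon} {alpha} {iota}
epsilon gamma (3): add. Components now {delta} {eta} {epsilon,gamma,mu} {alpha} {iota}
epsilon mu (3): skip — epsilon and mu already connected.
delta mu (8): add. Components now {delta,epsilon,gamma,mu} {eta} {alpha} {iota}
iota mu (13): add. Components now {delta,epsilon,gamma,iota,mu} {eta} {alpha}
eta iota (14): add. Components now {delta,epsilon,eta,gamma,iota,mu} {alpha}
delta epsilon (17): skip — delta and epsilon already connected.
alpha epsilon (18): add. Components now {alpha,delta,epsilon,eta,gamma,iota,mu}
MST edges: gamma mu, epsilon gamma, delta mu, iota mu, eta iota, alpha epsilon; total weight 2+3+8+13+14+18 = 58.

58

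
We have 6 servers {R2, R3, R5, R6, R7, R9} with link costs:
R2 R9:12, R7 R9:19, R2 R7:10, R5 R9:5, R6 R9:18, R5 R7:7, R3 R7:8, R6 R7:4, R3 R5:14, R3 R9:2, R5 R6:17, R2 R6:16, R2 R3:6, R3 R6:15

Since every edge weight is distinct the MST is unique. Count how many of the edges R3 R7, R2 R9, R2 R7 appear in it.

Kruskal: consider edges lightest-first.
R3 R9 (2): add. Components now {R5} {R3,R9} {R2} {R6} {R7}
R6 R7 (4): add. Components now {R5} {R3,R9} {R2} {R6,R7}
R5 R9 (5): add. Components now {R3,R5,R9} {R2} {R6,R7}
R2 R3 (6): add. Components now {R2,R3,R5,R9} {R6,R7}
R5 R7 (7): add. Components now {R2,R3,R5,R6,R7,R9}
MST edge set: {R3 R9, R6 R7, R5 R9, R2 R3, R5 R7}.
Of the listed edges, {} are in the MST → 0.

0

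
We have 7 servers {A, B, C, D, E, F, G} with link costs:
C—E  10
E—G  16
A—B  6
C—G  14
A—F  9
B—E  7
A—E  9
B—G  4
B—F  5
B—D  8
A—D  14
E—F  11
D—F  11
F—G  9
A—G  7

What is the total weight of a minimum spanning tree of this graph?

Prim, starting at C.
Step 1: cheapest edge leaving the tree is C—E (10); add E.
Step 2: cheapest edge leaving the tree is B—E (7); add B.
Step 3: cheapest edge leaving the tree is B—G (4); add G.
Step 4: cheapest edge leaving the tree is B—F (5); add F.
Step 5: cheapest edge leaving the tree is A—B (6); add A.
Step 6: cheapest edge leaving the tree is B—D (8); add D.
MST edges: C—E, B—E, B—G, B—F, A—B, B—D; total weight 10+7+4+5+6+8 = 40.

40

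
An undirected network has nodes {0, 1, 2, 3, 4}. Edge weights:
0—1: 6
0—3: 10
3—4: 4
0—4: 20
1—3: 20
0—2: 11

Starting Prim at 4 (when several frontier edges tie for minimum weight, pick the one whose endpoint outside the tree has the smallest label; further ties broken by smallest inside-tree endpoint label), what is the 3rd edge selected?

Prim's algorithm from 4:
Step 1: cheapest edge leaving the tree is 3—4 (4); add 3.
Step 2: cheapest edge leaving the tree is 0—3 (10); add 0.
Step 3: cheapest edge leaving the tree is 0—1 (6); add 1.
Step 4: cheapest edge leaving the tree is 0—2 (11); add 2.
The 3rd edge added is 0—1.

0-1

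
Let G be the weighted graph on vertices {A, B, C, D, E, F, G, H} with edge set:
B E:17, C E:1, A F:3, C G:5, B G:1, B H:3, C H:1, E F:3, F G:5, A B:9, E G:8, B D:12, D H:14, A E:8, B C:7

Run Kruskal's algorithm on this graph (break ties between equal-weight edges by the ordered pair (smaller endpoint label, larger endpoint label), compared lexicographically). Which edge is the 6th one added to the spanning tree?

E-F

Sort edges by weight, then run Kruskal:
B G (1): add — endpoints in different components.
C E (1): add — endpoints in different components.
C H (1): add — endpoints in different components.
A F (3): add — endpoints in different components.
B H (3): add — endpoints in different components.
E F (3): add — endpoints in different components.
C G (5): skip — C and G already connected.
F G (5): skip — F and G already connected.
B C (7): skip — B and C already connected.
A E (8): skip — A and E already connected.
E G (8): skip — E and G already connected.
A B (9): skip — A and B already connected.
B D (12): add — endpoints in different components.
The 6th edge added is E F.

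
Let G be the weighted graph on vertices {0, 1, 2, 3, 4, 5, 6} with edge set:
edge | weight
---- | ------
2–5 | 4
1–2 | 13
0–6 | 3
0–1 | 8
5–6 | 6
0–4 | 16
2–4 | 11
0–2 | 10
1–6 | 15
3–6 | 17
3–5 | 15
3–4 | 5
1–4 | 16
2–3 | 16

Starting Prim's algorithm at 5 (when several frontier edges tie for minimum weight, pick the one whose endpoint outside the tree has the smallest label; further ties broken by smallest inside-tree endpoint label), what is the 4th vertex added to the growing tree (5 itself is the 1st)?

0

Grow the tree from 5 using Prim:
Step 1: frontier [2–5 4, 5–6 6, 3–5 15] → take 2–5 (4); add 2.
Step 2: frontier [0–2 10, 2–4 11, 1–2 13, 2–3 16, 5–6 6, 3–5 15] → take 5–6 (6); add 6.
Step 3: frontier [0–2 10, 2–4 11, 1–2 13, 2–3 16, 3–5 15, 0–6 3, 1–6 15, 3–6 17] → take 0–6 (3); add 0.
Step 4: frontier [0–1 8, 0–4 16, 2–4 11, 1–2 13, 2–3 16, 3–5 15, 1–6 15, 3–6 17] → take 0–1 (8); add 1.
Step 5: frontier [0–4 16, 1–4 16, 2–4 11, 2–3 16, 3–5 15, 3–6 17] → take 2–4 (11); add 4.
Step 6: frontier [2–3 16, 3–4 5, 3–5 15, 3–6 17] → take 3–4 (5); add 3.
Vertex order: 5, 2, 6, 0, 1, 4, 3. The 4th vertex is 0.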